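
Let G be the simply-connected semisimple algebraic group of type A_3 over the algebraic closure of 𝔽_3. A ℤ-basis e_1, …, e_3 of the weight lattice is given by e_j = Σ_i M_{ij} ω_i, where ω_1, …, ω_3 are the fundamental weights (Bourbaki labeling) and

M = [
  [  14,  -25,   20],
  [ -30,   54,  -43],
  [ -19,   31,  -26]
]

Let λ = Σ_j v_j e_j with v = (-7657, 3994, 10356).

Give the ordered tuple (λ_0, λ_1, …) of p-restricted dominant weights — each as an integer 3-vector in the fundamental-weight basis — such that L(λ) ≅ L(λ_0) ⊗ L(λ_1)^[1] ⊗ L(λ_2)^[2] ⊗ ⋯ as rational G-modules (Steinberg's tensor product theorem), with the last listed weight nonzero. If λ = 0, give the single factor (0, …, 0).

In the fundamental-weight basis, λ has coordinates c = M·v (v = (-7657, 3994, 10356)):
  c_1 = 14*-7657 + -25*3994 + 20*10356 = 72
  c_2 = -30*-7657 + 54*3994 + -43*10356 = 78
  c_3 = -19*-7657 + 31*3994 + -26*10356 = 41
Expand coordinatewise in base 3:
  c_1 = 72 = 0·3^0 + 0·3^1 + 2·3^2 + 2·3^3
  c_2 = 78 = 0·3^0 + 2·3^1 + 2·3^2 + 2·3^3
  c_3 = 41 = 2·3^0 + 1·3^1 + 1·3^2 + 1·3^3
p-restricted factor λ_0 = (0, 0, 2)
p-restricted factor λ_1 = (0, 2, 1)
p-restricted factor λ_2 = (2, 2, 1)
p-restricted factor λ_3 = (2, 2, 1)

((0, 0, 2), (0, 2, 1), (2, 2, 1), (2, 2, 1))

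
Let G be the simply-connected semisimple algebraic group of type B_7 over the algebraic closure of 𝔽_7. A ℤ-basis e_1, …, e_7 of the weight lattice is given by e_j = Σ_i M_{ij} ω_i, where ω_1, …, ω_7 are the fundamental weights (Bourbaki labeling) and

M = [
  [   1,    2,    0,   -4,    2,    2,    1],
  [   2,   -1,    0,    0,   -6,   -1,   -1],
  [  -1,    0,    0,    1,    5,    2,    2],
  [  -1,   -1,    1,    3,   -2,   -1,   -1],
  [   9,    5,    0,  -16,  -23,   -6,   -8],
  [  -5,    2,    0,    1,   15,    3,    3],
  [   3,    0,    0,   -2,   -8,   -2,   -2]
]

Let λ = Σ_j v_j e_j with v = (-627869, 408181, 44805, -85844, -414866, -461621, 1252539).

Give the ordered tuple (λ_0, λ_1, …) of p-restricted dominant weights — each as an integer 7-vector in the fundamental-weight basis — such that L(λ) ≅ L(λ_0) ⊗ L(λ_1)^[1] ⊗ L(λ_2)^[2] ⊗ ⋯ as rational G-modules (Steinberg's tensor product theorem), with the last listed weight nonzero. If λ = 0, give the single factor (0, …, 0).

In the fundamental-weight basis, λ has coordinates c = M·v (v = (-627869, 408181, 44805, -85844, -414866, -461621, 1252539)):
  c_1 = 1*-627869 + 2*408181 + 0*44805 + -4*-85844 + 2*-414866 + 2*-461621 + 1*1252539 = 31434
  c_2 = 2*-627869 + -1*408181 + 0*44805 + 0*-85844 + -6*-414866 + -1*-461621 + -1*1252539 = 34359
  c_3 = -1*-627869 + 0*408181 + 0*44805 + 1*-85844 + 5*-414866 + 2*-461621 + 2*1252539 = 49531
  c_4 = -1*-627869 + -1*408181 + 1*44805 + 3*-85844 + -2*-414866 + -1*-461621 + -1*1252539 = 45775
  c_5 = 9*-627869 + 5*408181 + 0*44805 + -16*-85844 + -23*-414866 + -6*-461621 + -8*1252539 = 54920
  c_6 = -5*-627869 + 2*408181 + 0*44805 + 1*-85844 + 15*-414866 + 3*-461621 + 3*1252539 = 19627
  c_7 = 3*-627869 + 0*408181 + 0*44805 + -2*-85844 + -8*-414866 + -2*-461621 + -2*1252539 = 25173
Expand coordinatewise in base 7:
  c_1 = 31434 = 4·7^0 + 3·7^1 + 4·7^2 + 0·7^3 + 6·7^4 + 1·7^5
  c_2 = 34359 = 3·7^0 + 1·7^1 + 1·7^2 + 2·7^3 + 0·7^4 + 2·7^5
  c_3 = 49531 = 6·7^0 + 5·7^1 + 2·7^2 + 4·7^3 + 6·7^4 + 2·7^5
  c_4 = 45775 = 2·7^0 + 1·7^1 + 3·7^2 + 0·7^3 + 5·7^4 + 2·7^5
  c_5 = 54920 = 5·7^0 + 5·7^1 + 0·7^2 + 6·7^3 + 1·7^4 + 3·7^5
  c_6 = 19627 = 6·7^0 + 3·7^1 + 1·7^2 + 1·7^3 + 1·7^4 + 1·7^5
  c_7 = 25173 = 1·7^0 + 5·7^1 + 2·7^2 + 3·7^3 + 3·7^4 + 1·7^5
p-restricted factor λ_0 = (4, 3, 6, 2, 5, 6, 1)
p-restricted factor λ_1 = (3, 1, 5, 1, 5, 3, 5)
p-restricted factor λ_2 = (4, 1, 2, 3, 0, 1, 2)
p-restricted factor λ_3 = (0, 2, 4, 0, 6, 1, 3)
p-restricted factor λ_4 = (6, 0, 6, 5, 1, 1, 3)
p-restricted factor λ_5 = (1, 2, 2, 2, 3, 1, 1)

((4, 3, 6, 2, 5, 6, 1), (3, 1, 5, 1, 5, 3, 5), (4, 1, 2, 3, 0, 1, 2), (0, 2, 4, 0, 6, 1, 3), (6, 0, 6, 5, 1, 1, 3), (1, 2, 2, 2, 3, 1, 1))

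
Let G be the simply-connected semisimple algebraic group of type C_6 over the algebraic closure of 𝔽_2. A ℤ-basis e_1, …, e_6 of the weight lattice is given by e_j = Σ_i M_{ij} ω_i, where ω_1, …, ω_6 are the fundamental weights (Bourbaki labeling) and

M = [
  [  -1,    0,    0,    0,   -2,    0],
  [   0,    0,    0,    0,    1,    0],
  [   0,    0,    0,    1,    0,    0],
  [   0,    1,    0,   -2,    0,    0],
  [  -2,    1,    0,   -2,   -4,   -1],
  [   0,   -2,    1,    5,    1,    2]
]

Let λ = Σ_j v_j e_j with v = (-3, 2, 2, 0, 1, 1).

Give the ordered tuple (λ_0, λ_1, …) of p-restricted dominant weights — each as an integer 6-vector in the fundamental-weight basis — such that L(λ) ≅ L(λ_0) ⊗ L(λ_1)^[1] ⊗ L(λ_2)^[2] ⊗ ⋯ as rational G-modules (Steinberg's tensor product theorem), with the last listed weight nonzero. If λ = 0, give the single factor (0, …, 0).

In the fundamental-weight basis, λ has coordinates c = M·v (v = (-3, 2, 2, 0, 1, 1)):
  c_1 = (-1)·(-3) + 0·2 + 0·2 + 0·0 + (-2)·(1) + 0·1 = 1
  c_2 = (0)·(-3) + 0·2 + 0·2 + 0·0 + 1·1 + 0·1 = 1
  c_3 = (0)·(-3) + 0·2 + 0·2 + 1·0 + 0·1 + 0·1 = 0
  c_4 = (0)·(-3) + 1·2 + 0·2 + (-2)·(0) + 0·1 + 0·1 = 2
  c_5 = (-2)·(-3) + 1·2 + 0·2 + (-2)·(0) + (-4)·(1) + (-1)·(1) = 3
  c_6 = (0)·(-3) + (-2)·(2) + 1·2 + 5·0 + 1·1 + 2·1 = 1
Base-2 expansion of each c_i:
  c_1 = 1 = 1·2^0
  c_2 = 1 = 1·2^0
  c_3 = 0
  c_4 = 2 = 0·2^0 + 1·2^1
  c_5 = 3 = 1·2^0 + 1·2^1
  c_6 = 1 = 1·2^0
λ_0 = (1, 1, 0, 0, 1, 1)
λ_1 = (0, 0, 0, 1, 1, 0)

((1, 1, 0, 0, 1, 1), (0, 0, 0, 1, 1, 0))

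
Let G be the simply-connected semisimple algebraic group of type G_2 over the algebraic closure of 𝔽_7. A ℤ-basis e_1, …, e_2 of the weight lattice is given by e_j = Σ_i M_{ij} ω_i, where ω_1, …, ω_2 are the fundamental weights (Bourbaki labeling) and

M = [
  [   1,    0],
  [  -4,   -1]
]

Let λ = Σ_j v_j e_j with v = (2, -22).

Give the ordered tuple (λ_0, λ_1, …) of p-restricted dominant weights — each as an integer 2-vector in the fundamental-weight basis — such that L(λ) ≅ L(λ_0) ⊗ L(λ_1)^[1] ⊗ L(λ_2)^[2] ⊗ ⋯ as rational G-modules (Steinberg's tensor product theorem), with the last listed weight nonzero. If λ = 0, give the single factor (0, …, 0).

Change of basis e → ω: c = M·v where v = (2, -22):
  c_1 = (1)·(2) + (0)·(-22) = 2
  c_2 = (-4)·(2) + (-1)·(-22) = 14
Base-7 expansion of each c_i:
  c_1 = 2 = 2·7^0
  c_2 = 14 = 0·7^0 + 2·7^1
λ_0 = (2, 0)
λ_1 = (0, 2)

((2, 0), (0, 2))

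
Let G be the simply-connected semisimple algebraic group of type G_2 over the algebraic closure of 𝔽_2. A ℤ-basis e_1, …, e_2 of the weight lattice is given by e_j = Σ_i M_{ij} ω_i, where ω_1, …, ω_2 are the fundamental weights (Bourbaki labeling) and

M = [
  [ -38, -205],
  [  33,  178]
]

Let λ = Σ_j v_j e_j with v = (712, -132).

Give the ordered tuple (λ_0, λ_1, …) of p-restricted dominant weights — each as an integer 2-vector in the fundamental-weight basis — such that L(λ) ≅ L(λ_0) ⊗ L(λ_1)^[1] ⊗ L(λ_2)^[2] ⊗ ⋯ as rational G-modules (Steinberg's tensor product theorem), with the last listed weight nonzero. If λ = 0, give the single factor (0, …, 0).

Converting to the ω-basis (c_i = row i of M dotted with v = (712, -132)):
  c_1 = (-38)·(712) + (-205)·(-132) = 4
  c_2 = 33·712 + (178)·(-132) = 0
Expand coordinatewise in base 2:
  c_1 = 4 = 0·2^0 + 0·2^1 + 1·2^2
  c_2 = 0
λ_0 = (0, 0)
λ_1 = (0, 0)
λ_2 = (1, 0)

((0, 0), (0, 0), (1, 0))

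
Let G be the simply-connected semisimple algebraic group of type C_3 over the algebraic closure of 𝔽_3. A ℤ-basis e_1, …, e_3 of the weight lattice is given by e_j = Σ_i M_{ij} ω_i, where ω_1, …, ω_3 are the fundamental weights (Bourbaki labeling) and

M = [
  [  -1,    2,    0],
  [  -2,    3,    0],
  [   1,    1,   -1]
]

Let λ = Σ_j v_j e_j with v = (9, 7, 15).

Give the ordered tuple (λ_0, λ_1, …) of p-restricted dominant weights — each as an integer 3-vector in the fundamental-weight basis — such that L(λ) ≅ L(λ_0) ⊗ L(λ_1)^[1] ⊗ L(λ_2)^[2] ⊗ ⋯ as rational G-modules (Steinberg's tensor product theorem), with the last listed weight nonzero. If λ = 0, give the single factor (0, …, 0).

ω-coordinates c = M·v, v = (9, 7, 15):
  c_1 = (-1)·(9) + (2)·(7) + (0)·(15) = 5
  c_2 = (-2)·(9) + (3)·(7) + (0)·(15) = 3
  c_3 = (1)·(9) + (1)·(7) + (-1)·(15) = 1
Expand coordinatewise in base 3:
  c_1 = 5 = 2·3^0 + 1·3^1
  c_2 = 3 = 0·3^0 + 1·3^1
  c_3 = 1 = 1·3^0
Factor λ_0 = (2, 0, 1)
Factor λ_1 = (1, 1, 0)

((2, 0, 1), (1, 1, 0))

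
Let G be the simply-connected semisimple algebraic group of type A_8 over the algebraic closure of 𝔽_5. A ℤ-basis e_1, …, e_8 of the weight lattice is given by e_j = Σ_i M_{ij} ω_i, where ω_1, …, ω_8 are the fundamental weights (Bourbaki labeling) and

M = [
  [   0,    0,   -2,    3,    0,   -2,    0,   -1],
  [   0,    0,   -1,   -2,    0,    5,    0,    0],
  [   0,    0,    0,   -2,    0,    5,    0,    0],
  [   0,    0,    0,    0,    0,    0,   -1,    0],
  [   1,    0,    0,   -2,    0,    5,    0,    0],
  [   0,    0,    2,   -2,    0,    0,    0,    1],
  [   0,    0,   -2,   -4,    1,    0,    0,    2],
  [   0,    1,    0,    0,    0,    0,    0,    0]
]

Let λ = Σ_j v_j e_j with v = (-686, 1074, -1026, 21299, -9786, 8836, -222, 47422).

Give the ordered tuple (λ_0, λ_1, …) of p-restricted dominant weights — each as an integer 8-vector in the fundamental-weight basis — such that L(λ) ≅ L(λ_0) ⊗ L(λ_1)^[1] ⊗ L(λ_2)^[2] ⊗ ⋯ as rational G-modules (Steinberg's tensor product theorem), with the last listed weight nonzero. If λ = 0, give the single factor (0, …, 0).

Converting to the ω-basis (c_i = row i of M dotted with v = (-686, 1074, -1026, 21299, -9786, 8836, -222, 47422)):
  c_1 = 0*-686 + 0*1074 + -2*-1026 + 3*21299 + 0*-9786 + -2*8836 + 0*-222 + -1*47422 = 855
  c_2 = 0*-686 + 0*1074 + -1*-1026 + -2*21299 + 0*-9786 + 5*8836 + 0*-222 + 0*47422 = 2608
  c_3 = 0*-686 + 0*1074 + 0*-1026 + -2*21299 + 0*-9786 + 5*8836 + 0*-222 + 0*47422 = 1582
  c_4 = 0*-686 + 0*1074 + 0*-1026 + 0*21299 + 0*-9786 + 0*8836 + -1*-222 + 0*47422 = 222
  c_5 = 1*-686 + 0*1074 + 0*-1026 + -2*21299 + 0*-9786 + 5*8836 + 0*-222 + 0*47422 = 896
  c_6 = 0*-686 + 0*1074 + 2*-1026 + -2*21299 + 0*-9786 + 0*8836 + 0*-222 + 1*47422 = 2772
  c_7 = 0*-686 + 0*1074 + -2*-1026 + -4*21299 + 1*-9786 + 0*8836 + 0*-222 + 2*47422 = 1914
  c_8 = 0*-686 + 1*1074 + 0*-1026 + 0*21299 + 0*-9786 + 0*8836 + 0*-222 + 0*47422 = 1074
Base-5 expansion of each c_i:
  c_1 = 855 = 0·5^0 + 1·5^1 + 4·5^2 + 1·5^3 + 1·5^4
  c_2 = 2608 = 3·5^0 + 1·5^1 + 4·5^2 + 0·5^3 + 4·5^4
  c_3 = 1582 = 2·5^0 + 1·5^1 + 3·5^2 + 2·5^3 + 2·5^4
  c_4 = 222 = 2·5^0 + 4·5^1 + 3·5^2 + 1·5^3
  c_5 = 896 = 1·5^0 + 4·5^1 + 0·5^2 + 2·5^3 + 1·5^4
  c_6 = 2772 = 2·5^0 + 4·5^1 + 0·5^2 + 2·5^3 + 4·5^4
  c_7 = 1914 = 4·5^0 + 2·5^1 + 1·5^2 + 0·5^3 + 3·5^4
  c_8 = 1074 = 4·5^0 + 4·5^1 + 2·5^2 + 3·5^3 + 1·5^4
λ_0 = (0, 3, 2, 2, 1, 2, 4, 4)
λ_1 = (1, 1, 1, 4, 4, 4, 2, 4)
λ_2 = (4, 4, 3, 3, 0, 0, 1, 2)
λ_3 = (1, 0, 2, 1, 2, 2, 0, 3)
λ_4 = (1, 4, 2, 0, 1, 4, 3, 1)

((0, 3, 2, 2, 1, 2, 4, 4), (1, 1, 1, 4, 4, 4, 2, 4), (4, 4, 3, 3, 0, 0, 1, 2), (1, 0, 2, 1, 2, 2, 0, 3), (1, 4, 2, 0, 1, 4, 3, 1))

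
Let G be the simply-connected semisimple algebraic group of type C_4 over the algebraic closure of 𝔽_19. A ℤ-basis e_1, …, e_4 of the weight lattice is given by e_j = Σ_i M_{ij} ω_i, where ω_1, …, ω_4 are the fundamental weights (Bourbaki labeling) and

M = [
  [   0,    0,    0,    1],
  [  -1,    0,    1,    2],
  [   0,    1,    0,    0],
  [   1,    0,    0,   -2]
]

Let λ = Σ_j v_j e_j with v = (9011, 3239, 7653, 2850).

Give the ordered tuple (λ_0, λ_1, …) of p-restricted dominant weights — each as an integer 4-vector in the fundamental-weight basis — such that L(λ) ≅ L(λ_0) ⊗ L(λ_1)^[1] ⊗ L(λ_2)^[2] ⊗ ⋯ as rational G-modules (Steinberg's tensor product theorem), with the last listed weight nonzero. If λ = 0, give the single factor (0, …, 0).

((0, 10, 9, 5), (17, 0, 18, 3), (7, 12, 8, 9))

In the fundamental-weight basis, λ has coordinates c = M·v (v = (9011, 3239, 7653, 2850)):
  c_1 = 0·9011 + 0·3239 + 0·7653 + 1·2850 = 2850
  c_2 = (-1)·(9011) + 0·3239 + 1·7653 + 2·2850 = 4342
  c_3 = 0·9011 + 1·3239 + 0·7653 + 0·2850 = 3239
  c_4 = 1·9011 + 0·3239 + 0·7653 + (-2)·(2850) = 3311
p = 19; digits c_i = Σ_j d_{ij}·19^j, 0 ≤ d_{ij} < 19:
  c_1 = 2850 = 0·19^0 + 17·19^1 + 7·19^2
  c_2 = 4342 = 10·19^0 + 0·19^1 + 12·19^2
  c_3 = 3239 = 9·19^0 + 18·19^1 + 8·19^2
  c_4 = 3311 = 5·19^0 + 3·19^1 + 9·19^2
Factor λ_0 = (0, 10, 9, 5)
Factor λ_1 = (17, 0, 18, 3)
Factor λ_2 = (7, 12, 8, 9)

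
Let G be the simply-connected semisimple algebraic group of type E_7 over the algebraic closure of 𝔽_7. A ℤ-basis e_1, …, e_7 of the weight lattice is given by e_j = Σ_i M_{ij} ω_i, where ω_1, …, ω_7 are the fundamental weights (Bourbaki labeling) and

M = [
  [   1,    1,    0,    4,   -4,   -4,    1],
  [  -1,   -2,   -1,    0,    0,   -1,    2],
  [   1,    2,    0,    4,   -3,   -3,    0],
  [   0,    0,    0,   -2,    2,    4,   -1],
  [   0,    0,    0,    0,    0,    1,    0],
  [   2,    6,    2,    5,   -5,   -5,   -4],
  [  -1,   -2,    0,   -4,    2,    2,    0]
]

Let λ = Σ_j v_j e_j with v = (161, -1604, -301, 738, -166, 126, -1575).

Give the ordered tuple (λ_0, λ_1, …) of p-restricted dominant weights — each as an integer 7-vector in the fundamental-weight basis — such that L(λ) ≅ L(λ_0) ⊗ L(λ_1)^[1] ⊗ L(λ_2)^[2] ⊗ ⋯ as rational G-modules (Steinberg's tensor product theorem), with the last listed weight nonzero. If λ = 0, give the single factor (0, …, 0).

Change of basis e → ω: c = M·v where v = (161, -1604, -301, 738, -166, 126, -1575):
  c_1 = 1·161 + (1)·(-1604) + (0)·(-301) + 4·738 + (-4)·(-166) + (-4)·(126) + (1)·(-1575) = 94
  c_2 = (-1)·(161) + (-2)·(-1604) + (-1)·(-301) + 0·738 + (0)·(-166) + (-1)·(126) + (2)·(-1575) = 72
  c_3 = 1·161 + (2)·(-1604) + (0)·(-301) + 4·738 + (-3)·(-166) + (-3)·(126) + (0)·(-1575) = 25
  c_4 = 0·161 + (0)·(-1604) + (0)·(-301) + (-2)·(738) + (2)·(-166) + 4·126 + (-1)·(-1575) = 271
  c_5 = 0·161 + (0)·(-1604) + (0)·(-301) + 0·738 + (0)·(-166) + 1·126 + (0)·(-1575) = 126
  c_6 = 2·161 + (6)·(-1604) + (2)·(-301) + 5·738 + (-5)·(-166) + (-5)·(126) + (-4)·(-1575) = 286
  c_7 = (-1)·(161) + (-2)·(-1604) + (0)·(-301) + (-4)·(738) + (2)·(-166) + 2·126 + (0)·(-1575) = 15
Expand coordinatewise in base 7:
  c_1 = 94 = 3·7^0 + 6·7^1 + 1·7^2
  c_2 = 72 = 2·7^0 + 3·7^1 + 1·7^2
  c_3 = 25 = 4·7^0 + 3·7^1
  c_4 = 271 = 5·7^0 + 3·7^1 + 5·7^2
  c_5 = 126 = 0·7^0 + 4·7^1 + 2·7^2
  c_6 = 286 = 6·7^0 + 5·7^1 + 5·7^2
  c_7 = 15 = 1·7^0 + 2·7^1
p-restricted factor λ_0 = (3, 2, 4, 5, 0, 6, 1)
p-restricted factor λ_1 = (6, 3, 3, 3, 4, 5, 2)
p-restricted factor λ_2 = (1, 1, 0, 5, 2, 5, 0)

((3, 2, 4, 5, 0, 6, 1), (6, 3, 3, 3, 4, 5, 2), (1, 1, 0, 5, 2, 5, 0))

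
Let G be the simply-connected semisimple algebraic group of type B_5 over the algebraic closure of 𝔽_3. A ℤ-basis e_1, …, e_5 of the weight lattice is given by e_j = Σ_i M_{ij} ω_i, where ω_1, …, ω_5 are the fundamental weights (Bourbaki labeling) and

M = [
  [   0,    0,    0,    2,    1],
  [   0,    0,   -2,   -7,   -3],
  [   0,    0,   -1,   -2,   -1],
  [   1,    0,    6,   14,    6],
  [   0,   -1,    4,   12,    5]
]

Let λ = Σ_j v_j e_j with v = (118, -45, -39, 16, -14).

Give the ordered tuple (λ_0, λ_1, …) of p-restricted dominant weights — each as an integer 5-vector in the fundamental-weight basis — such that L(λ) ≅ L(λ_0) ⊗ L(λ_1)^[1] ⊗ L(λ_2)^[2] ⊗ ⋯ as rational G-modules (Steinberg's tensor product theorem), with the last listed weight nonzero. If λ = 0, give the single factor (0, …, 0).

((0, 2, 0, 0, 2), (0, 2, 1, 2, 0), (2, 0, 2, 2, 1))

Compute c_i = Σ_j M_{ij} v_j with v = (118, -45, -39, 16, -14):
  c_1 = 0·118 + (0)·(-45) + (0)·(-39) + 2·16 + (1)·(-14) = 18
  c_2 = 0·118 + (0)·(-45) + (-2)·(-39) + (-7)·(16) + (-3)·(-14) = 8
  c_3 = 0·118 + (0)·(-45) + (-1)·(-39) + (-2)·(16) + (-1)·(-14) = 21
  c_4 = 1·118 + (0)·(-45) + (6)·(-39) + 14·16 + (6)·(-14) = 24
  c_5 = 0·118 + (-1)·(-45) + (4)·(-39) + 12·16 + (5)·(-14) = 11
Expand coordinatewise in base 3:
  c_1 = 18 = 0·3^0 + 0·3^1 + 2·3^2
  c_2 = 8 = 2·3^0 + 2·3^1
  c_3 = 21 = 0·3^0 + 1·3^1 + 2·3^2
  c_4 = 24 = 0·3^0 + 2·3^1 + 2·3^2
  c_5 = 11 = 2·3^0 + 0·3^1 + 1·3^2
p-restricted factor λ_0 = (0, 2, 0, 0, 2)
p-restricted factor λ_1 = (0, 2, 1, 2, 0)
p-restricted factor λ_2 = (2, 0, 2, 2, 1)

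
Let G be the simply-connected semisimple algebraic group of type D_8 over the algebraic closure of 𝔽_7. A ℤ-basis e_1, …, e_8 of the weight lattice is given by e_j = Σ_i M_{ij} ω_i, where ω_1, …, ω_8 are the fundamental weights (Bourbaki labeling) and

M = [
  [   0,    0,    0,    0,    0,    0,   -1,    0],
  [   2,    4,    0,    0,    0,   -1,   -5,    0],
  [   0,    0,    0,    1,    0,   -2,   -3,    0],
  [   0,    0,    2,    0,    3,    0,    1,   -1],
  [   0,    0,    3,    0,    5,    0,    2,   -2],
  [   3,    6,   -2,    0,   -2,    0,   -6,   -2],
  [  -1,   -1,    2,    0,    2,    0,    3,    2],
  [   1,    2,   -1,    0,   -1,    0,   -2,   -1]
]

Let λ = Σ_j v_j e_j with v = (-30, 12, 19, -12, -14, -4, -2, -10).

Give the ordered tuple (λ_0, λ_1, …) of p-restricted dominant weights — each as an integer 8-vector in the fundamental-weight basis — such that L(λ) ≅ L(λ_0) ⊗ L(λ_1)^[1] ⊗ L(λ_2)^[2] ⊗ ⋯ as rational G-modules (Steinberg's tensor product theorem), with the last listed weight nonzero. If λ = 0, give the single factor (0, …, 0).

((2, 2, 2, 4, 3, 4, 2, 3),)

ω-coordinates c = M·v, v = (-30, 12, 19, -12, -14, -4, -2, -10):
  c_1 = (0)·(-30) + (0)·(12) + (0)·(19) + (0)·(-12) + (0)·(-14) + (0)·(-4) + (-1)·(-2) + (0)·(-10) = 2
  c_2 = (2)·(-30) + (4)·(12) + (0)·(19) + (0)·(-12) + (0)·(-14) + (-1)·(-4) + (-5)·(-2) + (0)·(-10) = 2
  c_3 = (0)·(-30) + (0)·(12) + (0)·(19) + (1)·(-12) + (0)·(-14) + (-2)·(-4) + (-3)·(-2) + (0)·(-10) = 2
  c_4 = (0)·(-30) + (0)·(12) + (2)·(19) + (0)·(-12) + (3)·(-14) + (0)·(-4) + (1)·(-2) + (-1)·(-10) = 4
  c_5 = (0)·(-30) + (0)·(12) + (3)·(19) + (0)·(-12) + (5)·(-14) + (0)·(-4) + (2)·(-2) + (-2)·(-10) = 3
  c_6 = (3)·(-30) + (6)·(12) + (-2)·(19) + (0)·(-12) + (-2)·(-14) + (0)·(-4) + (-6)·(-2) + (-2)·(-10) = 4
  c_7 = (-1)·(-30) + (-1)·(12) + (2)·(19) + (0)·(-12) + (2)·(-14) + (0)·(-4) + (3)·(-2) + (2)·(-10) = 2
  c_8 = (1)·(-30) + (2)·(12) + (-1)·(19) + (0)·(-12) + (-1)·(-14) + (0)·(-4) + (-2)·(-2) + (-1)·(-10) = 3
p = 7; digits c_i = Σ_j d_{ij}·7^j, 0 ≤ d_{ij} < 7:
  c_1 = 2 = 2·7^0
  c_2 = 2 = 2·7^0
  c_3 = 2 = 2·7^0
  c_4 = 4 = 4·7^0
  c_5 = 3 = 3·7^0
  c_6 = 4 = 4·7^0
  c_7 = 2 = 2·7^0
  c_8 = 3 = 3·7^0
Factor λ_0 = (2, 2, 2, 4, 3, 4, 2, 3)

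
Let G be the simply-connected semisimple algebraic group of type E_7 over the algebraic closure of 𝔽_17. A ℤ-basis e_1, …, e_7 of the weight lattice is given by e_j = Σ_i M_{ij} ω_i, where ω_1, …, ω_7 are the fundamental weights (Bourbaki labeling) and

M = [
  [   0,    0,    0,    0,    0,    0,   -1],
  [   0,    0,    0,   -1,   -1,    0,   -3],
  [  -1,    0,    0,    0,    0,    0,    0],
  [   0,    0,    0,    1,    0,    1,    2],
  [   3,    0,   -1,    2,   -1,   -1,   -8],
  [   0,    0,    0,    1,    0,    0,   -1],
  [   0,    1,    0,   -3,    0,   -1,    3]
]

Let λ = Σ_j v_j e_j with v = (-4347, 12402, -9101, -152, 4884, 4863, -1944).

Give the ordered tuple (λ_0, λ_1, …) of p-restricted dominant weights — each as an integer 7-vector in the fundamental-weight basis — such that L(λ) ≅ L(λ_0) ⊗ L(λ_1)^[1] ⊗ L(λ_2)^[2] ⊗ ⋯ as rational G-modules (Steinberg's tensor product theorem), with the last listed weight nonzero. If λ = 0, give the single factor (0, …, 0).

In the fundamental-weight basis, λ has coordinates c = M·v (v = (-4347, 12402, -9101, -152, 4884, 4863, -1944)):
  c_1 = (0)·(-4347) + 0·12402 + (0)·(-9101) + (0)·(-152) + 0·4884 + 0·4863 + (-1)·(-1944) = 1944
  c_2 = (0)·(-4347) + 0·12402 + (0)·(-9101) + (-1)·(-152) + (-1)·(4884) + 0·4863 + (-3)·(-1944) = 1100
  c_3 = (-1)·(-4347) + 0·12402 + (0)·(-9101) + (0)·(-152) + 0·4884 + 0·4863 + (0)·(-1944) = 4347
  c_4 = (0)·(-4347) + 0·12402 + (0)·(-9101) + (1)·(-152) + 0·4884 + 1·4863 + (2)·(-1944) = 823
  c_5 = (3)·(-4347) + 0·12402 + (-1)·(-9101) + (2)·(-152) + (-1)·(4884) + (-1)·(4863) + (-8)·(-1944) = 1561
  c_6 = (0)·(-4347) + 0·12402 + (0)·(-9101) + (1)·(-152) + 0·4884 + 0·4863 + (-1)·(-1944) = 1792
  c_7 = (0)·(-4347) + 1·12402 + (0)·(-9101) + (-3)·(-152) + 0·4884 + (-1)·(4863) + (3)·(-1944) = 2163
Base-17 expansion of each c_i:
  c_1 = 1944 = 6·17^0 + 12·17^1 + 6·17^2
  c_2 = 1100 = 12·17^0 + 13·17^1 + 3·17^2
  c_3 = 4347 = 12·17^0 + 0·17^1 + 15·17^2
  c_4 = 823 = 7·17^0 + 14·17^1 + 2·17^2
  c_5 = 1561 = 14·17^0 + 6·17^1 + 5·17^2
  c_6 = 1792 = 7·17^0 + 3·17^1 + 6·17^2
  c_7 = 2163 = 4·17^0 + 8·17^1 + 7·17^2
p-restricted factor λ_0 = (6, 12, 12, 7, 14, 7, 4)
p-restricted factor λ_1 = (12, 13, 0, 14, 6, 3, 8)
p-restricted factor λ_2 = (6, 3, 15, 2, 5, 6, 7)

((6, 12, 12, 7, 14, 7, 4), (12, 13, 0, 14, 6, 3, 8), (6, 3, 15, 2, 5, 6, 7))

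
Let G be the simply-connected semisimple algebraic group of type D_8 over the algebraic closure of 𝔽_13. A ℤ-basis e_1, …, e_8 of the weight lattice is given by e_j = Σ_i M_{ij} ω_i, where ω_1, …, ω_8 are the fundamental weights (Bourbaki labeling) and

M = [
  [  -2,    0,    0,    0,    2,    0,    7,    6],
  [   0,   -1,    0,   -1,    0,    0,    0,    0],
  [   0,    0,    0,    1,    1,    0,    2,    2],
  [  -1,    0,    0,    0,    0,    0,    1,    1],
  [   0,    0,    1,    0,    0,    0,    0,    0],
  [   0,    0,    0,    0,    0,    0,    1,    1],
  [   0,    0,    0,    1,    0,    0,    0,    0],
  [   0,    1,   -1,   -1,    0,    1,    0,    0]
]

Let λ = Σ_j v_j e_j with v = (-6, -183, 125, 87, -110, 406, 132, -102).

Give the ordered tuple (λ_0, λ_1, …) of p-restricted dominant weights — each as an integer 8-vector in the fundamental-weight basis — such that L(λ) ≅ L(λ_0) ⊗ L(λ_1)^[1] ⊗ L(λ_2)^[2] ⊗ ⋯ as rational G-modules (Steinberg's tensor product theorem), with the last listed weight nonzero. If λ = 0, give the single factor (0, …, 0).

In the fundamental-weight basis, λ has coordinates c = M·v (v = (-6, -183, 125, 87, -110, 406, 132, -102)):
  c_1 = (-2)·(-6) + (0)·(-183) + 0·125 + 0·87 + (2)·(-110) + 0·406 + 7·132 + (6)·(-102) = 104
  c_2 = (0)·(-6) + (-1)·(-183) + 0·125 + (-1)·(87) + (0)·(-110) + 0·406 + 0·132 + (0)·(-102) = 96
  c_3 = (0)·(-6) + (0)·(-183) + 0·125 + 1·87 + (1)·(-110) + 0·406 + 2·132 + (2)·(-102) = 37
  c_4 = (-1)·(-6) + (0)·(-183) + 0·125 + 0·87 + (0)·(-110) + 0·406 + 1·132 + (1)·(-102) = 36
  c_5 = (0)·(-6) + (0)·(-183) + 1·125 + 0·87 + (0)·(-110) + 0·406 + 0·132 + (0)·(-102) = 125
  c_6 = (0)·(-6) + (0)·(-183) + 0·125 + 0·87 + (0)·(-110) + 0·406 + 1·132 + (1)·(-102) = 30
  c_7 = (0)·(-6) + (0)·(-183) + 0·125 + 1·87 + (0)·(-110) + 0·406 + 0·132 + (0)·(-102) = 87
  c_8 = (0)·(-6) + (1)·(-183) + (-1)·(125) + (-1)·(87) + (0)·(-110) + 1·406 + 0·132 + (0)·(-102) = 11
Writing each c_i in base p = 13:
  c_1 = 104 = 0·13^0 + 8·13^1
  c_2 = 96 = 5·13^0 + 7·13^1
  c_3 = 37 = 11·13^0 + 2·13^1
  c_4 = 36 = 10·13^0 + 2·13^1
  c_5 = 125 = 8·13^0 + 9·13^1
  c_6 = 30 = 4·13^0 + 2·13^1
  c_7 = 87 = 9·13^0 + 6·13^1
  c_8 = 11 = 11·13^0
λ_0 = (0, 5, 11, 10, 8, 4, 9, 11)
λ_1 = (8, 7, 2, 2, 9, 2, 6, 0)

((0, 5, 11, 10, 8, 4, 9, 11), (8, 7, 2, 2, 9, 2, 6, 0))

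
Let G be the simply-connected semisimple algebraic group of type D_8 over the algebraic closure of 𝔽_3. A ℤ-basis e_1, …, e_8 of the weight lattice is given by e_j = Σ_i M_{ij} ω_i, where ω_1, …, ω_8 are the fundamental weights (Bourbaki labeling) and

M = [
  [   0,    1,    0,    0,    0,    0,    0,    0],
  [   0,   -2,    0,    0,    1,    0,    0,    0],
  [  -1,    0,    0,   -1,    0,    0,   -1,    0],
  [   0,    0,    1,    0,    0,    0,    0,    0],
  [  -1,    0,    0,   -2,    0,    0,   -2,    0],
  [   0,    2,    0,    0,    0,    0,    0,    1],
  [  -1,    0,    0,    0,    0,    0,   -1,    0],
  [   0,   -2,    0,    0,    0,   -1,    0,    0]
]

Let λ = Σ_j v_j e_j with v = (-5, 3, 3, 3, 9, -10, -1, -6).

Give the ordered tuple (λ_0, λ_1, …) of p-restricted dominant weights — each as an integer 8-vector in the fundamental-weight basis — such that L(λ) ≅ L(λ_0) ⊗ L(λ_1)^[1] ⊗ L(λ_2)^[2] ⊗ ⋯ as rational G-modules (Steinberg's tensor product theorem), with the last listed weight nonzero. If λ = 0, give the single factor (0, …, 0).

ω-coordinates c = M·v, v = (-5, 3, 3, 3, 9, -10, -1, -6):
  c_1 = 0*-5 + 1*3 + 0*3 + 0*3 + 0*9 + 0*-10 + 0*-1 + 0*-6 = 3
  c_2 = 0*-5 + -2*3 + 0*3 + 0*3 + 1*9 + 0*-10 + 0*-1 + 0*-6 = 3
  c_3 = -1*-5 + 0*3 + 0*3 + -1*3 + 0*9 + 0*-10 + -1*-1 + 0*-6 = 3
  c_4 = 0*-5 + 0*3 + 1*3 + 0*3 + 0*9 + 0*-10 + 0*-1 + 0*-6 = 3
  c_5 = -1*-5 + 0*3 + 0*3 + -2*3 + 0*9 + 0*-10 + -2*-1 + 0*-6 = 1
  c_6 = 0*-5 + 2*3 + 0*3 + 0*3 + 0*9 + 0*-10 + 0*-1 + 1*-6 = 0
  c_7 = -1*-5 + 0*3 + 0*3 + 0*3 + 0*9 + 0*-10 + -1*-1 + 0*-6 = 6
  c_8 = 0*-5 + -2*3 + 0*3 + 0*3 + 0*9 + -1*-10 + 0*-1 + 0*-6 = 4
Expand coordinatewise in base 3:
  c_1 = 3 = 0·3^0 + 1·3^1
  c_2 = 3 = 0·3^0 + 1·3^1
  c_3 = 3 = 0·3^0 + 1·3^1
  c_4 = 3 = 0·3^0 + 1·3^1
  c_5 = 1 = 1·3^0
  c_6 = 0
  c_7 = 6 = 0·3^0 + 2·3^1
  c_8 = 4 = 1·3^0 + 1·3^1
p-restricted factor λ_0 = (0, 0, 0, 0, 1, 0, 0, 1)
p-restricted factor λ_1 = (1, 1, 1, 1, 0, 0, 2, 1)

((0, 0, 0, 0, 1, 0, 0, 1), (1, 1, 1, 1, 0, 0, 2, 1))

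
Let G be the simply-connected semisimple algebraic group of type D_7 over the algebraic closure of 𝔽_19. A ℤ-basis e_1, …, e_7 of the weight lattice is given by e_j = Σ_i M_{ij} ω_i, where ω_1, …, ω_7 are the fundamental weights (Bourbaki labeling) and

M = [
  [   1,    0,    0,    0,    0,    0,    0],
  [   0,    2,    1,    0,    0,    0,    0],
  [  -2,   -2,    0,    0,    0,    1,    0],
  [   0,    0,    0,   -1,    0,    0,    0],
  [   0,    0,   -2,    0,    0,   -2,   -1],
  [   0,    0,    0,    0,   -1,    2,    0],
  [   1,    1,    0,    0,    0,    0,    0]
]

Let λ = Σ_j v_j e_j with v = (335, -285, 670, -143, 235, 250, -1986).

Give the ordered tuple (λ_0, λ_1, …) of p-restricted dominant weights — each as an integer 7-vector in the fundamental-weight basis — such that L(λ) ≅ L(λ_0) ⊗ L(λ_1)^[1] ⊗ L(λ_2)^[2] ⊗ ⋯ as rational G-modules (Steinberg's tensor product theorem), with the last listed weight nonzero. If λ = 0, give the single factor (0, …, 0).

ω-coordinates c = M·v, v = (335, -285, 670, -143, 235, 250, -1986):
  c_1 = 1·335 + (0)·(-285) + 0·670 + (0)·(-143) + 0·235 + 0·250 + (0)·(-1986) = 335
  c_2 = 0·335 + (2)·(-285) + 1·670 + (0)·(-143) + 0·235 + 0·250 + (0)·(-1986) = 100
  c_3 = (-2)·(335) + (-2)·(-285) + 0·670 + (0)·(-143) + 0·235 + 1·250 + (0)·(-1986) = 150
  c_4 = 0·335 + (0)·(-285) + 0·670 + (-1)·(-143) + 0·235 + 0·250 + (0)·(-1986) = 143
  c_5 = 0·335 + (0)·(-285) + (-2)·(670) + (0)·(-143) + 0·235 + (-2)·(250) + (-1)·(-1986) = 146
  c_6 = 0·335 + (0)·(-285) + 0·670 + (0)·(-143) + (-1)·(235) + 2·250 + (0)·(-1986) = 265
  c_7 = 1·335 + (1)·(-285) + 0·670 + (0)·(-143) + 0·235 + 0·250 + (0)·(-1986) = 50
p = 19; digits c_i = Σ_j d_{ij}·19^j, 0 ≤ d_{ij} < 19:
  c_1 = 335 = 12·19^0 + 17·19^1
  c_2 = 100 = 5·19^0 + 5·19^1
  c_3 = 150 = 17·19^0 + 7·19^1
  c_4 = 143 = 10·19^0 + 7·19^1
  c_5 = 146 = 13·19^0 + 7·19^1
  c_6 = 265 = 18·19^0 + 13·19^1
  c_7 = 50 = 12·19^0 + 2·19^1
λ_0 = (12, 5, 17, 10, 13, 18, 12)
λ_1 = (17, 5, 7, 7, 7, 13, 2)

((12, 5, 17, 10, 13, 18, 12), (17, 5, 7, 7, 7, 13, 2))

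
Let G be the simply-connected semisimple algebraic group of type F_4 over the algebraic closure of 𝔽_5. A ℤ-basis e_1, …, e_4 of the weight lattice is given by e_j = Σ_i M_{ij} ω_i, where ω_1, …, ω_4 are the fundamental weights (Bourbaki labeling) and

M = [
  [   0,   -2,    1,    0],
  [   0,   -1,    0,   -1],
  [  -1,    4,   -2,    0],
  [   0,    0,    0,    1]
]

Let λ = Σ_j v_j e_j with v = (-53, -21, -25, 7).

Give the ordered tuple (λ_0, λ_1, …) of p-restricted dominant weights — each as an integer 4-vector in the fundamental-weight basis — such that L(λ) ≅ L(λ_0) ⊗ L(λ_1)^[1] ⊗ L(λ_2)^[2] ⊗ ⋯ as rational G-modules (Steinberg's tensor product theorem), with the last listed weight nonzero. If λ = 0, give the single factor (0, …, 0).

((2, 4, 4, 2), (3, 2, 3, 1))

ω-coordinates c = M·v, v = (-53, -21, -25, 7):
  c_1 = 0*-53 + -2*-21 + 1*-25 + 0*7 = 17
  c_2 = 0*-53 + -1*-21 + 0*-25 + -1*7 = 14
  c_3 = -1*-53 + 4*-21 + -2*-25 + 0*7 = 19
  c_4 = 0*-53 + 0*-21 + 0*-25 + 1*7 = 7
Expand coordinatewise in base 5:
  c_1 = 17 = 2·5^0 + 3·5^1
  c_2 = 14 = 4·5^0 + 2·5^1
  c_3 = 19 = 4·5^0 + 3·5^1
  c_4 = 7 = 2·5^0 + 1·5^1
λ_0 = (2, 4, 4, 2)
λ_1 = (3, 2, 3, 1)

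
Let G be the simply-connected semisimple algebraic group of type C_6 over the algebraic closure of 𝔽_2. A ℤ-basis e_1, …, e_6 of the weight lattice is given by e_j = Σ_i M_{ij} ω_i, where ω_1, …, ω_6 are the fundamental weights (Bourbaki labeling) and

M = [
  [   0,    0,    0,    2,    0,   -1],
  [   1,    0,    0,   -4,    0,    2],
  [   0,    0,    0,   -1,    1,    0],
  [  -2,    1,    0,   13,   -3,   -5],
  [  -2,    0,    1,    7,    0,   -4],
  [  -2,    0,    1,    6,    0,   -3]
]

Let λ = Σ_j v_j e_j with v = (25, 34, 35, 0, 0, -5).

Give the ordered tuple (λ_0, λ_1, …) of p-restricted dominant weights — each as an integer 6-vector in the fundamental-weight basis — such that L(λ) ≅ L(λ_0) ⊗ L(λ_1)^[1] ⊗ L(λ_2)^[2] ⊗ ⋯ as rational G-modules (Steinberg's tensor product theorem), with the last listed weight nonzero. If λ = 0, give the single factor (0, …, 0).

((1, 1, 0, 1, 1, 0), (0, 1, 0, 0, 0, 0), (1, 1, 0, 0, 1, 0), (0, 1, 0, 1, 0, 0))

Change of basis e → ω: c = M·v where v = (25, 34, 35, 0, 0, -5):
  c_1 = (0)·(25) + (0)·(34) + (0)·(35) + (2)·(0) + (0)·(0) + (-1)·(-5) = 5
  c_2 = (1)·(25) + (0)·(34) + (0)·(35) + (-4)·(0) + (0)·(0) + (2)·(-5) = 15
  c_3 = (0)·(25) + (0)·(34) + (0)·(35) + (-1)·(0) + (1)·(0) + (0)·(-5) = 0
  c_4 = (-2)·(25) + (1)·(34) + (0)·(35) + (13)·(0) + (-3)·(0) + (-5)·(-5) = 9
  c_5 = (-2)·(25) + (0)·(34) + (1)·(35) + (7)·(0) + (0)·(0) + (-4)·(-5) = 5
  c_6 = (-2)·(25) + (0)·(34) + (1)·(35) + (6)·(0) + (0)·(0) + (-3)·(-5) = 0
Base-2 expansion of each c_i:
  c_1 = 5 = 1·2^0 + 0·2^1 + 1·2^2
  c_2 = 15 = 1·2^0 + 1·2^1 + 1·2^2 + 1·2^3
  c_3 = 0
  c_4 = 9 = 1·2^0 + 0·2^1 + 0·2^2 + 1·2^3
  c_5 = 5 = 1·2^0 + 0·2^1 + 1·2^2
  c_6 = 0
Factor λ_0 = (1, 1, 0, 1, 1, 0)
Factor λ_1 = (0, 1, 0, 0, 0, 0)
Factor λ_2 = (1, 1, 0, 0, 1, 0)
Factor λ_3 = (0, 1, 0, 1, 0, 0)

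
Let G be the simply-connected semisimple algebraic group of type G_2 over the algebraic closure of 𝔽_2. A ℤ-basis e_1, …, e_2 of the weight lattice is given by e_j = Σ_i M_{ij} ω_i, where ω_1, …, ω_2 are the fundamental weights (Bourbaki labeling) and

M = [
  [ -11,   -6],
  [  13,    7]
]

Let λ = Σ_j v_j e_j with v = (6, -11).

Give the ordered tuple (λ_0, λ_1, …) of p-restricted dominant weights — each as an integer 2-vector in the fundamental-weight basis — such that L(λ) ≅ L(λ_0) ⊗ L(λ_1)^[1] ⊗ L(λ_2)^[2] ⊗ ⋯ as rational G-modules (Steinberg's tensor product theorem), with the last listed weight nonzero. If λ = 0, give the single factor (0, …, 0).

ω-coordinates c = M·v, v = (6, -11):
  c_1 = (-11)·(6) + (-6)·(-11) = 0
  c_2 = (13)·(6) + (7)·(-11) = 1
Writing each c_i in base p = 2:
  c_1 = 0
  c_2 = 1 = 1·2^0
Factor λ_0 = (0, 1)

((0, 1),)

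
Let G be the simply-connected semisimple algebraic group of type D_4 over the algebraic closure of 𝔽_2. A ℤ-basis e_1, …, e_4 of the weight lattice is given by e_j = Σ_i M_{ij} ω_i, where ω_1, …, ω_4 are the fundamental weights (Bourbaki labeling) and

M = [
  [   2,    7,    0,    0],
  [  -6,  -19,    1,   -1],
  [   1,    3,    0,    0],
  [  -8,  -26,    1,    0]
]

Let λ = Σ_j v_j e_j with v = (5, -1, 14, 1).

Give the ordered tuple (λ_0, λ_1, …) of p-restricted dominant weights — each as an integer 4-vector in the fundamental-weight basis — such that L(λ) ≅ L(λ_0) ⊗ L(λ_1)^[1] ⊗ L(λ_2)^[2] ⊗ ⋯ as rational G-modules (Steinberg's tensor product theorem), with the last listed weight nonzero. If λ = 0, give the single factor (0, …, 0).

((1, 0, 0, 0), (1, 1, 1, 0))

ω-coordinates c = M·v, v = (5, -1, 14, 1):
  c_1 = (2)·(5) + (7)·(-1) + (0)·(14) + (0)·(1) = 3
  c_2 = (-6)·(5) + (-19)·(-1) + (1)·(14) + (-1)·(1) = 2
  c_3 = (1)·(5) + (3)·(-1) + (0)·(14) + (0)·(1) = 2
  c_4 = (-8)·(5) + (-26)·(-1) + (1)·(14) + (0)·(1) = 0
p = 2; digits c_i = Σ_j d_{ij}·2^j, 0 ≤ d_{ij} < 2:
  c_1 = 3 = 1·2^0 + 1·2^1
  c_2 = 2 = 0·2^0 + 1·2^1
  c_3 = 2 = 0·2^0 + 1·2^1
  c_4 = 0
Factor λ_0 = (1, 0, 0, 0)
Factor λ_1 = (1, 1, 1, 0)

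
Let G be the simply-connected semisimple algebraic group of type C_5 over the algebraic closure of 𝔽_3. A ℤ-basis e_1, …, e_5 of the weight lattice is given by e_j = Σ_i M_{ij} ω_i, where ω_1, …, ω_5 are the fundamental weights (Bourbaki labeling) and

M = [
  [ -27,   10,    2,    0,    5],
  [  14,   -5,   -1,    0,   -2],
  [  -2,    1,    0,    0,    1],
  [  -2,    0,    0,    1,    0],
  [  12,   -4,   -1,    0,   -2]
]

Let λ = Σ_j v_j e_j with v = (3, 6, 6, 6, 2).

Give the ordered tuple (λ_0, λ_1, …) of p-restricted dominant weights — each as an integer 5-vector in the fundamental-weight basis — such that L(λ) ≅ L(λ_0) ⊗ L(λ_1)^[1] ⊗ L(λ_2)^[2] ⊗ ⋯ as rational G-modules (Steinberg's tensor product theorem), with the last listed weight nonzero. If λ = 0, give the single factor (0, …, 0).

((1, 2, 2, 0, 2),)

Compute c_i = Σ_j M_{ij} v_j with v = (3, 6, 6, 6, 2):
  c_1 = -27*3 + 10*6 + 2*6 + 0*6 + 5*2 = 1
  c_2 = 14*3 + -5*6 + -1*6 + 0*6 + -2*2 = 2
  c_3 = -2*3 + 1*6 + 0*6 + 0*6 + 1*2 = 2
  c_4 = -2*3 + 0*6 + 0*6 + 1*6 + 0*2 = 0
  c_5 = 12*3 + -4*6 + -1*6 + 0*6 + -2*2 = 2
p = 3; digits c_i = Σ_j d_{ij}·3^j, 0 ≤ d_{ij} < 3:
  c_1 = 1 = 1·3^0
  c_2 = 2 = 2·3^0
  c_3 = 2 = 2·3^0
  c_4 = 0
  c_5 = 2 = 2·3^0
p-restricted factor λ_0 = (1, 2, 2, 0, 2)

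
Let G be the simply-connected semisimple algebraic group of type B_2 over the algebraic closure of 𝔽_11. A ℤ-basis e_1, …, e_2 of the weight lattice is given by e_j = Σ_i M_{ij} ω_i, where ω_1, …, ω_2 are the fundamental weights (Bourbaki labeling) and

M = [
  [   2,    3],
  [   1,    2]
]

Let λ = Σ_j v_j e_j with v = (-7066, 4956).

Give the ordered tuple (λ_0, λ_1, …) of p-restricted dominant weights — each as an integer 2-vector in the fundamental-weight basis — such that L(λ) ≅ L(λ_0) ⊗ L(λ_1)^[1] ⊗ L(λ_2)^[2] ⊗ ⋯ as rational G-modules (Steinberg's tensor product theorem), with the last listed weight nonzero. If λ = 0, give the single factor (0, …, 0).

In the fundamental-weight basis, λ has coordinates c = M·v (v = (-7066, 4956)):
  c_1 = 2*-7066 + 3*4956 = 736
  c_2 = 1*-7066 + 2*4956 = 2846
p = 11; digits c_i = Σ_j d_{ij}·11^j, 0 ≤ d_{ij} < 11:
  c_1 = 736 = 10·11^0 + 0·11^1 + 6·11^2
  c_2 = 2846 = 8·11^0 + 5·11^1 + 1·11^2 + 2·11^3
λ_0 = (10, 8)
λ_1 = (0, 5)
λ_2 = (6, 1)
λ_3 = (0, 2)

((10, 8), (0, 5), (6, 1), (0, 2))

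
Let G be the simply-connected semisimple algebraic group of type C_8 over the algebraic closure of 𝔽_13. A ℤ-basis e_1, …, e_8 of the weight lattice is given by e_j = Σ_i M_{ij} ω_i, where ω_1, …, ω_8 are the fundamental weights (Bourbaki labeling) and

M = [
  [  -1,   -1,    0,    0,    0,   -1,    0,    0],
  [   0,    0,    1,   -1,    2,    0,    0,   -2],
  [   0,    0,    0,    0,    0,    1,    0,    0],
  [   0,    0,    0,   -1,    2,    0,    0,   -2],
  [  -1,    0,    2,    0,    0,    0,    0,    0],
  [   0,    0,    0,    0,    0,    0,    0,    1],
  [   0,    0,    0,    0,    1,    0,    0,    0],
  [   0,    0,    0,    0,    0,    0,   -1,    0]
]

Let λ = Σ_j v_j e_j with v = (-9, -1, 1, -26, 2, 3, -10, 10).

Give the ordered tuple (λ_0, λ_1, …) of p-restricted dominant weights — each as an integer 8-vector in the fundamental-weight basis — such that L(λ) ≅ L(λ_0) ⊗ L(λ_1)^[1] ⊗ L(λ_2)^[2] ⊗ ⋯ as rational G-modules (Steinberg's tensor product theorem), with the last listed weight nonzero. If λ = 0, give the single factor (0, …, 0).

ω-coordinates c = M·v, v = (-9, -1, 1, -26, 2, 3, -10, 10):
  c_1 = (-1)·(-9) + (-1)·(-1) + 0·1 + (0)·(-26) + 0·2 + (-1)·(3) + (0)·(-10) + 0·10 = 7
  c_2 = (0)·(-9) + (0)·(-1) + 1·1 + (-1)·(-26) + 2·2 + 0·3 + (0)·(-10) + (-2)·(10) = 11
  c_3 = (0)·(-9) + (0)·(-1) + 0·1 + (0)·(-26) + 0·2 + 1·3 + (0)·(-10) + 0·10 = 3
  c_4 = (0)·(-9) + (0)·(-1) + 0·1 + (-1)·(-26) + 2·2 + 0·3 + (0)·(-10) + (-2)·(10) = 10
  c_5 = (-1)·(-9) + (0)·(-1) + 2·1 + (0)·(-26) + 0·2 + 0·3 + (0)·(-10) + 0·10 = 11
  c_6 = (0)·(-9) + (0)·(-1) + 0·1 + (0)·(-26) + 0·2 + 0·3 + (0)·(-10) + 1·10 = 10
  c_7 = (0)·(-9) + (0)·(-1) + 0·1 + (0)·(-26) + 1·2 + 0·3 + (0)·(-10) + 0·10 = 2
  c_8 = (0)·(-9) + (0)·(-1) + 0·1 + (0)·(-26) + 0·2 + 0·3 + (-1)·(-10) + 0·10 = 10
p = 13; digits c_i = Σ_j d_{ij}·13^j, 0 ≤ d_{ij} < 13:
  c_1 = 7 = 7·13^0
  c_2 = 11 = 11·13^0
  c_3 = 3 = 3·13^0
  c_4 = 10 = 10·13^0
  c_5 = 11 = 11·13^0
  c_6 = 10 = 10·13^0
  c_7 = 2 = 2·13^0
  c_8 = 10 = 10·13^0
p-restricted factor λ_0 = (7, 11, 3, 10, 11, 10, 2, 10)

((7, 11, 3, 10, 11, 10, 2, 10),)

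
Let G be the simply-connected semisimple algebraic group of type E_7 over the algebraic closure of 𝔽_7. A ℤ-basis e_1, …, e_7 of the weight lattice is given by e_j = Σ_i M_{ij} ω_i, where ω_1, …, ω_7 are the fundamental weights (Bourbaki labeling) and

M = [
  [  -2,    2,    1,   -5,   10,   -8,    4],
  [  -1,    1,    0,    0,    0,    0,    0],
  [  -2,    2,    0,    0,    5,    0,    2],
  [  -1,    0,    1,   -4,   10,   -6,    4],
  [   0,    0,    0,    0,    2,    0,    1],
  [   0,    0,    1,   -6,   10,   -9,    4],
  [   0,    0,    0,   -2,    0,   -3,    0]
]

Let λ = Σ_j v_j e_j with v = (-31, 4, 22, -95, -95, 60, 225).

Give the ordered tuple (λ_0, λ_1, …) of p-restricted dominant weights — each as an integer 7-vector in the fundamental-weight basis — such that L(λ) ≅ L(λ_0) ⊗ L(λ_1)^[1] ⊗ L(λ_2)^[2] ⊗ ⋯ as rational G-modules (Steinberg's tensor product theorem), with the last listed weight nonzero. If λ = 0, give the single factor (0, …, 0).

In the fundamental-weight basis, λ has coordinates c = M·v (v = (-31, 4, 22, -95, -95, 60, 225)):
  c_1 = (-2)·(-31) + 2·4 + 1·22 + (-5)·(-95) + (10)·(-95) + (-8)·(60) + 4·225 = 37
  c_2 = (-1)·(-31) + 1·4 + 0·22 + (0)·(-95) + (0)·(-95) + 0·60 + 0·225 = 35
  c_3 = (-2)·(-31) + 2·4 + 0·22 + (0)·(-95) + (5)·(-95) + 0·60 + 2·225 = 45
  c_4 = (-1)·(-31) + 0·4 + 1·22 + (-4)·(-95) + (10)·(-95) + (-6)·(60) + 4·225 = 23
  c_5 = (0)·(-31) + 0·4 + 0·22 + (0)·(-95) + (2)·(-95) + 0·60 + 1·225 = 35
  c_6 = (0)·(-31) + 0·4 + 1·22 + (-6)·(-95) + (10)·(-95) + (-9)·(60) + 4·225 = 2
  c_7 = (0)·(-31) + 0·4 + 0·22 + (-2)·(-95) + (0)·(-95) + (-3)·(60) + 0·225 = 10
Base-7 expansion of each c_i:
  c_1 = 37 = 2·7^0 + 5·7^1
  c_2 = 35 = 0·7^0 + 5·7^1
  c_3 = 45 = 3·7^0 + 6·7^1
  c_4 = 23 = 2·7^0 + 3·7^1
  c_5 = 35 = 0·7^0 + 5·7^1
  c_6 = 2 = 2·7^0
  c_7 = 10 = 3·7^0 + 1·7^1
λ_0 = (2, 0, 3, 2, 0, 2, 3)
λ_1 = (5, 5, 6, 3, 5, 0, 1)

((2, 0, 3, 2, 0, 2, 3), (5, 5, 6, 3, 5, 0, 1))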